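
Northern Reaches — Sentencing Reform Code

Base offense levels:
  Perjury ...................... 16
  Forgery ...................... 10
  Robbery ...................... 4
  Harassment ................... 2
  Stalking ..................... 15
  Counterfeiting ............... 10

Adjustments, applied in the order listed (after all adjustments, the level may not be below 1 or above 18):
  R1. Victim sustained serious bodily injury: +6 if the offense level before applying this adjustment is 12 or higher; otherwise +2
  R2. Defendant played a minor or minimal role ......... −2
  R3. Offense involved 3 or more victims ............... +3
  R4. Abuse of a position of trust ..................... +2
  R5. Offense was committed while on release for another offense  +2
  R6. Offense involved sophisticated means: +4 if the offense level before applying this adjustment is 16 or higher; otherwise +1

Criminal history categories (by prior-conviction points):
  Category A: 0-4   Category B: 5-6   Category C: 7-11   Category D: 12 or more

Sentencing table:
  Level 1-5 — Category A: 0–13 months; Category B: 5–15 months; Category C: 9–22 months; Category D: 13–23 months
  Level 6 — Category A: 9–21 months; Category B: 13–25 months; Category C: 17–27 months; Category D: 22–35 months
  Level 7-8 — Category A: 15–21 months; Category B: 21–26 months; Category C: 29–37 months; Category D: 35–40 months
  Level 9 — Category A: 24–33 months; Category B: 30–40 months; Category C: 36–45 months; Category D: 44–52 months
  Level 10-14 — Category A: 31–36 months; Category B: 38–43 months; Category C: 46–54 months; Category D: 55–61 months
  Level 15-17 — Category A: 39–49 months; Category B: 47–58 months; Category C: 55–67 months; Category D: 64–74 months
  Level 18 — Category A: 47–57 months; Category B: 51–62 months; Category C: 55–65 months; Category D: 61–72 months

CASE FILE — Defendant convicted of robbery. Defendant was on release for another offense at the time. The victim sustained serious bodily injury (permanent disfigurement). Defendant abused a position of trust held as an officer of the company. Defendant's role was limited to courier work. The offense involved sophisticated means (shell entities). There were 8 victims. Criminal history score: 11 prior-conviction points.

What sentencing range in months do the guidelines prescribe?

46-54 months

Base offense level for robbery: 4.
R1 applies (level before this adjustment is 4 < 12, so +2): 4 + 2 = 6.
R2 applies: 6 − 2 = 4.
R3 applies: 4 + 3 = 7.
R4 applies: 7 + 2 = 9.
R5 applies: 9 + 2 = 11.
R6 applies (level before this adjustment is 11 < 16, so +1): 11 + 1 = 12.
Final offense level: 12.
Criminal history: 11 prior points → Category C (7-11).
Level 12 falls in the 10-14 band.
Grid: Level 10-14 × Category C = 46-54 months.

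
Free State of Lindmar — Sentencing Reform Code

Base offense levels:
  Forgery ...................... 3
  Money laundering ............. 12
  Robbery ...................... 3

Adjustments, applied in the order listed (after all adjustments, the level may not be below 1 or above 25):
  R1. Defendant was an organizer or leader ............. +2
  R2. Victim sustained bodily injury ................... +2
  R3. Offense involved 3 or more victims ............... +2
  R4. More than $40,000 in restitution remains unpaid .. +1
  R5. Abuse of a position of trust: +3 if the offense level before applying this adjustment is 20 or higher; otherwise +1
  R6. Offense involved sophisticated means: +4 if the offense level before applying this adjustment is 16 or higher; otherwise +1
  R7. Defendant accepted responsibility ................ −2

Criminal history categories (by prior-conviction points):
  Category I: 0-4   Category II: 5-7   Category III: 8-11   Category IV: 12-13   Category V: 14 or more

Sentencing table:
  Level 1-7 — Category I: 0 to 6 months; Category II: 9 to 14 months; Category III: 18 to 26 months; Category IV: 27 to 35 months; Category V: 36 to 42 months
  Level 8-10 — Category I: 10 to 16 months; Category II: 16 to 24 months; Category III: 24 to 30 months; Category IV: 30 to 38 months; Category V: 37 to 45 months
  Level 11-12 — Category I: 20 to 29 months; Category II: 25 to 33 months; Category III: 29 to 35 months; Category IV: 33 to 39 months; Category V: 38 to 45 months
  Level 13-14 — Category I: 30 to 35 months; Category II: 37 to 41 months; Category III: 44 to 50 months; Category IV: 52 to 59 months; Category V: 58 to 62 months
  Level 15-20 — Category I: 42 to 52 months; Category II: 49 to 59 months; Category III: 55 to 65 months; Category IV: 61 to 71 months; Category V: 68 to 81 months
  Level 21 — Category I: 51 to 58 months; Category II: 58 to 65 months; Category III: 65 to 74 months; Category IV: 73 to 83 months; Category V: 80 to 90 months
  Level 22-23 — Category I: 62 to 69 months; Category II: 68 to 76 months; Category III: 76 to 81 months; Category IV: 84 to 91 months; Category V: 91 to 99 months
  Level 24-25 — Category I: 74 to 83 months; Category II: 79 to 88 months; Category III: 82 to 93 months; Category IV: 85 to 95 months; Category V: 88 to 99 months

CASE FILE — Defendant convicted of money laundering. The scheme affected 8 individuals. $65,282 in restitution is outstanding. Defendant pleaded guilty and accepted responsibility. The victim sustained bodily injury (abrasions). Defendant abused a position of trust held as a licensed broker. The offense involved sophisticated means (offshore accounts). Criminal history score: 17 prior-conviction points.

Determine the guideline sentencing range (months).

68-81 months

Base offense level for money laundering: 12.
R1 does not apply.
R2 applies: 12 + 2 = 14.
R3 applies: 14 + 2 = 16.
R4 applies: 16 + 1 = 17.
R5 applies (level before this adjustment is 17 < 20, so +1): 17 + 1 = 18.
R6 applies (level before this adjustment is 18 ≥ 16, so +4): 18 + 4 = 22.
R7 applies: 22 − 2 = 20.
Final offense level: 20.
Criminal history: 17 prior points → Category V (14+).
Level 20 falls in the 15-20 band.
Grid: Level 15-20 × Category V = 68-81 months.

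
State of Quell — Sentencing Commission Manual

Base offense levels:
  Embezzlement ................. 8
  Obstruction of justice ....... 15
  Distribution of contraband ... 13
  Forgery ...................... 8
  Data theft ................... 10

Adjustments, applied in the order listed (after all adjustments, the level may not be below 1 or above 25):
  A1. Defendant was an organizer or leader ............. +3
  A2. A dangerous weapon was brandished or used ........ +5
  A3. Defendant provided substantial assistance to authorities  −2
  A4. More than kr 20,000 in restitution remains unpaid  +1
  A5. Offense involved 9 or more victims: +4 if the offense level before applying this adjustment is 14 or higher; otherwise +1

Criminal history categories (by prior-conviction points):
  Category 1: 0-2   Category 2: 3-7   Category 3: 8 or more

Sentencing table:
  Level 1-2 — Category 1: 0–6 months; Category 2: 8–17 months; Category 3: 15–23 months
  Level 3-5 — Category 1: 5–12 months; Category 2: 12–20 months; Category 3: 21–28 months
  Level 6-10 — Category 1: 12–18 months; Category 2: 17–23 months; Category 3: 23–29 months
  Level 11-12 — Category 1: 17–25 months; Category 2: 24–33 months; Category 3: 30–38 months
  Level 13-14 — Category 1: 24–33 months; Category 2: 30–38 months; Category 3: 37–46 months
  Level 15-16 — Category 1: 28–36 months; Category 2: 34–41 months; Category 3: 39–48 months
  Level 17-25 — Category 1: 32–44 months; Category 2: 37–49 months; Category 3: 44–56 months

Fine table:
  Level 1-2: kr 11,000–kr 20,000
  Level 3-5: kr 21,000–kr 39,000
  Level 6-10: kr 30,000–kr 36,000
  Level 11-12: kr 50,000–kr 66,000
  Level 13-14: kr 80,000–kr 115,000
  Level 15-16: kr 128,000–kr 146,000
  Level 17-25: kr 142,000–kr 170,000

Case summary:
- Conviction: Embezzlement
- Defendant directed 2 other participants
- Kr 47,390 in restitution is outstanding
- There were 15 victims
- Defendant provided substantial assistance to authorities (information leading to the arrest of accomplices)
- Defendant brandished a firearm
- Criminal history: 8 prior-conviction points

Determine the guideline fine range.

kr 142,000–kr 170,000

Base offense level for embezzlement: 8.
A1 applies: 8 + 3 = 11.
A2 applies: 11 + 5 = 16.
A3 applies: 16 − 2 = 14.
A4 applies: 14 + 1 = 15.
A5 applies (level before this adjustment is 15 ≥ 14, so +4): 15 + 4 = 19.
Final offense level: 19.
Level 19 falls in the 17-25 band.
Fine table: Level 17-25 → kr 142,000–kr 170,000.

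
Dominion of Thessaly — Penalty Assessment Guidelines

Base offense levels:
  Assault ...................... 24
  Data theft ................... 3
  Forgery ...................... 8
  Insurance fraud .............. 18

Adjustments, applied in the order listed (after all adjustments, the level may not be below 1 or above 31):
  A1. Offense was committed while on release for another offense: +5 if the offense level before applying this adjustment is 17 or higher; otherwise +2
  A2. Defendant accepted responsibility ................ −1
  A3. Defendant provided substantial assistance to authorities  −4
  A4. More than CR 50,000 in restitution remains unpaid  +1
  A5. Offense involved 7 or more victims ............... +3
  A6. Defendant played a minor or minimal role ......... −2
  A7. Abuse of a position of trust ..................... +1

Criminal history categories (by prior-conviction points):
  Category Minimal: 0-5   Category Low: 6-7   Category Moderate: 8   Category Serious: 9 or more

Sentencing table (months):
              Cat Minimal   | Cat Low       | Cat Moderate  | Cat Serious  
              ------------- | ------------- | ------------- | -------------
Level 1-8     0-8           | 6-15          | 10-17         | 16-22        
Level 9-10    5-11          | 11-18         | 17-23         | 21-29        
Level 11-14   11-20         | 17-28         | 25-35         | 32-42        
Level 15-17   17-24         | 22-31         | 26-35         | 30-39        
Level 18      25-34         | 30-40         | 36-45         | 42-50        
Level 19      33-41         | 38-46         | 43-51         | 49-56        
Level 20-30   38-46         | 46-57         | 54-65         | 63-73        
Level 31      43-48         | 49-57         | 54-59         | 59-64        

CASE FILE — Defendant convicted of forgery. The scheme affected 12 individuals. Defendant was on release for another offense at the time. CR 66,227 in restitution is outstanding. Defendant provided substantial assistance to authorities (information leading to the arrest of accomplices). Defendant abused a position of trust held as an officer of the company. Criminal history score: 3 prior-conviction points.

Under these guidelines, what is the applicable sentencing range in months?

Base offense level for forgery: 8.
A1 applies (level before this adjustment is 8 < 17, so +2): 8 + 2 = 10.
A3 applies: 10 − 4 = 6.
A4 applies: 6 + 1 = 7.
A5 applies: 7 + 3 = 10.
A7 applies: 10 + 1 = 11.
Final offense level: 11.
Criminal history: 3 prior points → Category Minimal (0-5).
Level 11 falls in the 11-14 band.
Grid: Level 11-14 × Category Minimal = 11-20 months.

11-20 months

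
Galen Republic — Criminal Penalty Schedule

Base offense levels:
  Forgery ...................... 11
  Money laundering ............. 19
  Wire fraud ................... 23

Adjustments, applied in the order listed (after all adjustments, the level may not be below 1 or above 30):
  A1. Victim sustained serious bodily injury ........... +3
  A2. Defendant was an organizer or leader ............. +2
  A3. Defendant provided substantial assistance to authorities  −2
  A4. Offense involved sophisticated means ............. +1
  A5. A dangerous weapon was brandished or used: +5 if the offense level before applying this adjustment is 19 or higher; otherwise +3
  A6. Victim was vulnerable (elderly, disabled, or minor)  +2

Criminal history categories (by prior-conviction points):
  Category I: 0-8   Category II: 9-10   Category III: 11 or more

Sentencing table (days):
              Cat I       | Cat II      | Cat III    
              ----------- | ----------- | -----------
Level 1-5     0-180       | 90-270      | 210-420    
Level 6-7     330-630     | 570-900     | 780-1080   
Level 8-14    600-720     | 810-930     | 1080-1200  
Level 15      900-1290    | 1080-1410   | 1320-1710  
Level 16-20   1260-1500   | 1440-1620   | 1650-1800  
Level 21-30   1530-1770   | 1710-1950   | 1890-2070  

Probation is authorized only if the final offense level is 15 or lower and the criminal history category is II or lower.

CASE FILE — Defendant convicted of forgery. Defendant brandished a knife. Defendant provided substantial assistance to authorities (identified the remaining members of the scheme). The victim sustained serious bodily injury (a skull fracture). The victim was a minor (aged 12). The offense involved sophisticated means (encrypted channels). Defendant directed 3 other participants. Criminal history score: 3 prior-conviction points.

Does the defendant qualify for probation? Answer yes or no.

No

Base offense level for forgery: 11.
A1 applies: 11 + 3 = 14.
A2 applies: 14 + 2 = 16.
A3 applies: 16 − 2 = 14.
A4 applies: 14 + 1 = 15.
A5 applies (level before this adjustment is 15 < 19, so +3): 15 + 3 = 18.
A6 applies: 18 + 2 = 20.
Final offense level: 20.
Criminal history: 3 prior points → Category I (0-8).
Level 20 falls in the 16-20 band.
Grid: Level 16-20 × Category I = 1260-1500 days.
Probation check: level 20 > 15 and category I ≤ II → not eligible.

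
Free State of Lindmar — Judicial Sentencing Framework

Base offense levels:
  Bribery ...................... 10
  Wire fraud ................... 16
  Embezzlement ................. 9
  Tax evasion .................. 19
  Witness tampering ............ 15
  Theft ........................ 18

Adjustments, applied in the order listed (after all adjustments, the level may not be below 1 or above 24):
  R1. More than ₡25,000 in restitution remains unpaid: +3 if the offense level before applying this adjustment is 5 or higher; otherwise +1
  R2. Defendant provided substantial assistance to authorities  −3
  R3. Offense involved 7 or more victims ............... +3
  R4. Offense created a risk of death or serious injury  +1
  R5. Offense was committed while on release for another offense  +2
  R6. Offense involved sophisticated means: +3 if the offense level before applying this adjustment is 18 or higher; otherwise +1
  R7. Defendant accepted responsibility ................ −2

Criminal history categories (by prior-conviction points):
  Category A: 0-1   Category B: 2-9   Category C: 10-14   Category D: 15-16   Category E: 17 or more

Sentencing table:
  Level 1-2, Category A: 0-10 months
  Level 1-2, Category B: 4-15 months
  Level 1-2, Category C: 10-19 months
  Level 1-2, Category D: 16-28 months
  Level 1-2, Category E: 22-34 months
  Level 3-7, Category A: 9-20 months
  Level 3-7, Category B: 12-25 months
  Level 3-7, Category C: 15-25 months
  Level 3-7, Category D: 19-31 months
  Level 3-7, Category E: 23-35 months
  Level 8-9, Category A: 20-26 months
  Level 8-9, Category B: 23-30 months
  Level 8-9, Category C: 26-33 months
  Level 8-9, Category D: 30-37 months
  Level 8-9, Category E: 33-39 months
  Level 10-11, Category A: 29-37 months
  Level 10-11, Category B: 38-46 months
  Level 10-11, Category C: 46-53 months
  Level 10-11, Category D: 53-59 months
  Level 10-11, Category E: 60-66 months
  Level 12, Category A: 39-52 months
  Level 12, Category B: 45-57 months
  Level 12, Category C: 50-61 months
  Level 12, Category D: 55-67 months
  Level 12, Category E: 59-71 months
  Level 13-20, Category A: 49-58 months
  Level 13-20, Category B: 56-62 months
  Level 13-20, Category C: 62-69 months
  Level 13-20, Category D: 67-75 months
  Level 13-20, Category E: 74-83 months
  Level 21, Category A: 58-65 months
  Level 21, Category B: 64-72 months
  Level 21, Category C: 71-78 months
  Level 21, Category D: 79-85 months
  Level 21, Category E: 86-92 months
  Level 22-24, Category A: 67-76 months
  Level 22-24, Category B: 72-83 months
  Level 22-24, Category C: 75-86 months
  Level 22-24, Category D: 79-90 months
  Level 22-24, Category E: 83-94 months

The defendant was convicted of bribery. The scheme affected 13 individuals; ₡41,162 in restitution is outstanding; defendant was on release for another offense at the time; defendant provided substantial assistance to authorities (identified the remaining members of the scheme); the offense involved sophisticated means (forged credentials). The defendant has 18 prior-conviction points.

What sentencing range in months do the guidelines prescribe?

74-83 months

Base offense level for bribery: 10.
R1 applies (level before this adjustment is 10 ≥ 5, so +3): 10 + 3 = 13.
R2 applies: 13 − 3 = 10.
R3 applies: 10 + 3 = 13.
R5 applies: 13 + 2 = 15.
R6 applies (level before this adjustment is 15 < 18, so +1): 15 + 1 = 16.
R7 does not apply.
Final offense level: 16.
Criminal history: 18 prior points → Category E (17+).
Level 16 falls in the 13-20 band.
Grid: Level 13-20 × Category E = 74-83 months.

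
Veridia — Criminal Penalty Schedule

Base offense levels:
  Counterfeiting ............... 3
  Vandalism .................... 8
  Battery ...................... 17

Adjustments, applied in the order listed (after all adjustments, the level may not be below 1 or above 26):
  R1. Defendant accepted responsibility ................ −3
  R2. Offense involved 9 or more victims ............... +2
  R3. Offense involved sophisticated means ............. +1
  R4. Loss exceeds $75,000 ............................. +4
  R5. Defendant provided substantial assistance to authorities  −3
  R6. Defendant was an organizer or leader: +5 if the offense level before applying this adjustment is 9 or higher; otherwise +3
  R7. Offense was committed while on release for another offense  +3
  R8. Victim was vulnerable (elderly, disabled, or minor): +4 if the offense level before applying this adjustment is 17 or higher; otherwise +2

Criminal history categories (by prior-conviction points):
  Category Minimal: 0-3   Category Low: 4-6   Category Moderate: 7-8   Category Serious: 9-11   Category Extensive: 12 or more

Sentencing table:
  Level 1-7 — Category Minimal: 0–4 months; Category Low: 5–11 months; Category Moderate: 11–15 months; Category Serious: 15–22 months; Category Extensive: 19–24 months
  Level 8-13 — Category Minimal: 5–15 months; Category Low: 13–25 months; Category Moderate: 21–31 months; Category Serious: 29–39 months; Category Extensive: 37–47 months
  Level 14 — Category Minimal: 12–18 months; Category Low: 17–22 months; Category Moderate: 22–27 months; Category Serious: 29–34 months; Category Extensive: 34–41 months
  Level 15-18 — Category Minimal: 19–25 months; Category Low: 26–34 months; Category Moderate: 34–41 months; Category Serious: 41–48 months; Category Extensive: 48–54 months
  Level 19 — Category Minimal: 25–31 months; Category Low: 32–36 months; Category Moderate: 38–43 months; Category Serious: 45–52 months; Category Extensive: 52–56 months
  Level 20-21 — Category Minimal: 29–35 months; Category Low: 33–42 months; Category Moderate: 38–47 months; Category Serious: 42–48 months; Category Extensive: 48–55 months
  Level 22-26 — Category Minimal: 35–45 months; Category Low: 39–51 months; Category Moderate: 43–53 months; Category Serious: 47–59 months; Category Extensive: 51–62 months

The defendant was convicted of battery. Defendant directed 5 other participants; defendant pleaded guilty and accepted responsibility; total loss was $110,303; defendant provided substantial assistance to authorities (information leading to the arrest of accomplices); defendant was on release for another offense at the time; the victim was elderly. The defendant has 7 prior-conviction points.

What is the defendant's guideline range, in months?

Base offense level for battery: 17.
R1 applies: 17 − 3 = 14.
R2 does not apply.
R4 applies: 14 + 4 = 18.
R5 applies: 18 − 3 = 15.
R6 applies (level before this adjustment is 15 ≥ 9, so +5): 15 + 5 = 20.
R7 applies: 20 + 3 = 23.
R8 applies (level before this adjustment is 23 ≥ 17, so +4): 23 + 4 = 27.
Level 27 exceeds the maximum of 26; capped at 26.
Final offense level: 26.
Criminal history: 7 prior points → Category Moderate (7-8).
Level 26 falls in the 22-26 band.
Grid: Level 22-26 × Category Moderate = 43-53 months.

43-53 months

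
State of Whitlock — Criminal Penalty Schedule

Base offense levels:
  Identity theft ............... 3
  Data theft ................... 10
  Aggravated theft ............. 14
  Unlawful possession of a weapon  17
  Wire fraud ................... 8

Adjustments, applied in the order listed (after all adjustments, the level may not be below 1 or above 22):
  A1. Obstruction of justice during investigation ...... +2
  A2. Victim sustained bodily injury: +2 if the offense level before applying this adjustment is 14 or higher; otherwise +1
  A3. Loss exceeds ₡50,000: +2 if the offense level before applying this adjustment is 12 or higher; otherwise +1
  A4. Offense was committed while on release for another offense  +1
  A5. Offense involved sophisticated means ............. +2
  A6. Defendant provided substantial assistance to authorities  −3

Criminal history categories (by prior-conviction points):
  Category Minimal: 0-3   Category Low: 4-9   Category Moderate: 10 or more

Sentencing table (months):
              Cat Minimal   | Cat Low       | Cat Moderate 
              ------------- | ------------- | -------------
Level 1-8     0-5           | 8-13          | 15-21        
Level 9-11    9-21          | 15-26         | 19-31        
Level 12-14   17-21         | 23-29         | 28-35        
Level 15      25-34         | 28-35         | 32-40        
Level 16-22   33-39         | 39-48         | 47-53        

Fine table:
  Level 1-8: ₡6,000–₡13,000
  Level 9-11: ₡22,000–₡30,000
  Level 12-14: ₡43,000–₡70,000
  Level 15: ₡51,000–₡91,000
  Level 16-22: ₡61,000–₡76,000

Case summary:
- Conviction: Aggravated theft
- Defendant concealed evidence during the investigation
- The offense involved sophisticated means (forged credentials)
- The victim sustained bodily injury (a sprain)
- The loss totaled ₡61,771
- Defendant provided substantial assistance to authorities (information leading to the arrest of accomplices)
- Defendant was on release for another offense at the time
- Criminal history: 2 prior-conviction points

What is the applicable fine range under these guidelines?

₡61,000–₡76,000

Base offense level for aggravated theft: 14.
A1 applies: 14 + 2 = 16.
A2 applies (level before this adjustment is 16 ≥ 14, so +2): 16 + 2 = 18.
A3 applies (level before this adjustment is 18 ≥ 12, so +2): 18 + 2 = 20.
A4 applies: 20 + 1 = 21.
A5 applies: 21 + 2 = 23.
A6 applies: 23 − 3 = 20.
Final offense level: 20.
Level 20 falls in the 16-22 band.
Fine table: Level 16-22 → ₡61,000–₡76,000.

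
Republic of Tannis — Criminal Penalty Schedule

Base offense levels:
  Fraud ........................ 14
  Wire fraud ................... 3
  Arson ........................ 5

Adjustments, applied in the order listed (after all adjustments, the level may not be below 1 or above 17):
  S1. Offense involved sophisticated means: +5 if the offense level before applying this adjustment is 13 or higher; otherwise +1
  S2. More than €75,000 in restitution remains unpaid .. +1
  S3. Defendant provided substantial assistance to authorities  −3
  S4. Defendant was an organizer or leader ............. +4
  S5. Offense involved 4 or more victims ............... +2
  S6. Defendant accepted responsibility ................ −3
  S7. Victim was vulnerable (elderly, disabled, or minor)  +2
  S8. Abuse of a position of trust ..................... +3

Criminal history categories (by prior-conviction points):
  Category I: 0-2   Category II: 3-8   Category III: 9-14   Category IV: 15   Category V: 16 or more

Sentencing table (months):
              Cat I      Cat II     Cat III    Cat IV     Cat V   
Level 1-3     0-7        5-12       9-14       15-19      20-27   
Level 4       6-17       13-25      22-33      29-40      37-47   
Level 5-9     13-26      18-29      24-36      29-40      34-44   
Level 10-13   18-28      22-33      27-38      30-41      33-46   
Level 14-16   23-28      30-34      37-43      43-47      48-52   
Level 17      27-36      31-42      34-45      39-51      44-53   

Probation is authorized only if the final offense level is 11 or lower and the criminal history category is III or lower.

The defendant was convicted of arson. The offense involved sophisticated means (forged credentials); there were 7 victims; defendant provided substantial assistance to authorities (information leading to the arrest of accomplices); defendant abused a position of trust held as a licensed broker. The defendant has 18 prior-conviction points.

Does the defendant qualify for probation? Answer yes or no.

Base offense level for arson: 5.
S1 applies (level before this adjustment is 5 < 13, so +1): 5 + 1 = 6.
S2 does not apply.
S3 applies: 6 − 3 = 3.
S5 applies: 3 + 2 = 5.
S6 does not apply.
S7 does not apply.
S8 applies: 5 + 3 = 8.
Final offense level: 8.
Criminal history: 18 prior points → Category V (16+).
Level 8 falls in the 5-9 band.
Grid: Level 5-9 × Category V = 34-44 months.
Probation check: level 8 ≤ 11 and category V > III → not eligible.

No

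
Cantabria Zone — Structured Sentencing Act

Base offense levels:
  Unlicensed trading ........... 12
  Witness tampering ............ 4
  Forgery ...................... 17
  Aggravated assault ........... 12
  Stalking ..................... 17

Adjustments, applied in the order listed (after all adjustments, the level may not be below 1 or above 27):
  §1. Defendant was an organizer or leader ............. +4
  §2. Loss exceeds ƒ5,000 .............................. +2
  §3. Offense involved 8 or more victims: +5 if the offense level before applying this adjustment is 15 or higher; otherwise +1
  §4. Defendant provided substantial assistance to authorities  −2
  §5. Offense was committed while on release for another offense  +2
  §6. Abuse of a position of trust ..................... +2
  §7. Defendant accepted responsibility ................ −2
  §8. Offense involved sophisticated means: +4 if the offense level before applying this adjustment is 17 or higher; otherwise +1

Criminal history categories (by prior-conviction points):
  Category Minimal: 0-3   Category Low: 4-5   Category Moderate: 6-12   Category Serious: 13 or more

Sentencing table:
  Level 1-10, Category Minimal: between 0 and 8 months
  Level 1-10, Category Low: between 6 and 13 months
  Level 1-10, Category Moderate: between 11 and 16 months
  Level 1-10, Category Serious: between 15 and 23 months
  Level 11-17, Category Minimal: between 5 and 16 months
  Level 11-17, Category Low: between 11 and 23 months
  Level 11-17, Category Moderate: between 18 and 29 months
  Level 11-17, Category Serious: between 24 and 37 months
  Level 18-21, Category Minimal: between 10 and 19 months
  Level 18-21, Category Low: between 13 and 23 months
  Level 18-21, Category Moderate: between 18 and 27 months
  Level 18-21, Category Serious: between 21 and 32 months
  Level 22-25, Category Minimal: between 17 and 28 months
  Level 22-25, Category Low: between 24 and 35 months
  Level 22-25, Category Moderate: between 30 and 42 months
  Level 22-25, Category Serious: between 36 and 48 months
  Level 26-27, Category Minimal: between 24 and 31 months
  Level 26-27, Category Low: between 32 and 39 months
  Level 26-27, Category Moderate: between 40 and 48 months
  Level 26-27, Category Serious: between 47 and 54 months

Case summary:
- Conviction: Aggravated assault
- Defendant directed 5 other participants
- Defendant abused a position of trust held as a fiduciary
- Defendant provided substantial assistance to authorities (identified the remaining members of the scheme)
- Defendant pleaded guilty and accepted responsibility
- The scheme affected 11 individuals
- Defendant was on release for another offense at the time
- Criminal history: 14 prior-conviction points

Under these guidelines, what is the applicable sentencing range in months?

21-32 months

Base offense level for aggravated assault: 12.
§1 applies: 12 + 4 = 16.
§2 does not apply.
§3 applies (level before this adjustment is 16 ≥ 15, so +5): 16 + 5 = 21.
§4 applies: 21 − 2 = 19.
§5 applies: 19 + 2 = 21.
§6 applies: 21 + 2 = 23.
§7 applies: 23 − 2 = 21.
Final offense level: 21.
Criminal history: 14 prior points → Category Serious (13+).
Level 21 falls in the 18-21 band.
Grid: Level 18-21 × Category Serious = 21-32 months.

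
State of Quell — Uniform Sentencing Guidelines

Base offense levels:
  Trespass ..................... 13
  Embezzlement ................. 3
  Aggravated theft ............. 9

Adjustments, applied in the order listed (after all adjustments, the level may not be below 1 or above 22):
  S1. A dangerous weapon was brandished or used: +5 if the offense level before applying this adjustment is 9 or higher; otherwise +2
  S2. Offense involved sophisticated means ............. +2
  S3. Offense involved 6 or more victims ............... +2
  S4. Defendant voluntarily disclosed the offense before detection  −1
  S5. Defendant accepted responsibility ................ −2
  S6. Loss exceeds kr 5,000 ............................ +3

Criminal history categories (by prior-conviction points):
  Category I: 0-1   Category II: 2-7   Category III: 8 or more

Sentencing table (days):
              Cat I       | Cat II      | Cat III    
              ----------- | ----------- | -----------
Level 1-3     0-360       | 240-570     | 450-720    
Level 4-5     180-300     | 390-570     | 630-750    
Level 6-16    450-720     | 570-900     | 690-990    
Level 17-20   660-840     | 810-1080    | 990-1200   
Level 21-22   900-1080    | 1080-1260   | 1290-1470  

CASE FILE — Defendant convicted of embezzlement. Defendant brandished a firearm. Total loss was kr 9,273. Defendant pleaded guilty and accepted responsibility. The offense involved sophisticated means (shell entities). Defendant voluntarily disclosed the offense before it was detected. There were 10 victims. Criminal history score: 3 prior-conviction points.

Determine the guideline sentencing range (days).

Base offense level for embezzlement: 3.
S1 applies (level before this adjustment is 3 < 9, so +2): 3 + 2 = 5.
S2 applies: 5 + 2 = 7.
S3 applies: 7 + 2 = 9.
S4 applies: 9 − 1 = 8.
S5 applies: 8 − 2 = 6.
S6 applies: 6 + 3 = 9.
Final offense level: 9.
Criminal history: 3 prior points → Category II (2-7).
Level 9 falls in the 6-16 band.
Grid: Level 6-16 × Category II = 570-900 days.

570-900 days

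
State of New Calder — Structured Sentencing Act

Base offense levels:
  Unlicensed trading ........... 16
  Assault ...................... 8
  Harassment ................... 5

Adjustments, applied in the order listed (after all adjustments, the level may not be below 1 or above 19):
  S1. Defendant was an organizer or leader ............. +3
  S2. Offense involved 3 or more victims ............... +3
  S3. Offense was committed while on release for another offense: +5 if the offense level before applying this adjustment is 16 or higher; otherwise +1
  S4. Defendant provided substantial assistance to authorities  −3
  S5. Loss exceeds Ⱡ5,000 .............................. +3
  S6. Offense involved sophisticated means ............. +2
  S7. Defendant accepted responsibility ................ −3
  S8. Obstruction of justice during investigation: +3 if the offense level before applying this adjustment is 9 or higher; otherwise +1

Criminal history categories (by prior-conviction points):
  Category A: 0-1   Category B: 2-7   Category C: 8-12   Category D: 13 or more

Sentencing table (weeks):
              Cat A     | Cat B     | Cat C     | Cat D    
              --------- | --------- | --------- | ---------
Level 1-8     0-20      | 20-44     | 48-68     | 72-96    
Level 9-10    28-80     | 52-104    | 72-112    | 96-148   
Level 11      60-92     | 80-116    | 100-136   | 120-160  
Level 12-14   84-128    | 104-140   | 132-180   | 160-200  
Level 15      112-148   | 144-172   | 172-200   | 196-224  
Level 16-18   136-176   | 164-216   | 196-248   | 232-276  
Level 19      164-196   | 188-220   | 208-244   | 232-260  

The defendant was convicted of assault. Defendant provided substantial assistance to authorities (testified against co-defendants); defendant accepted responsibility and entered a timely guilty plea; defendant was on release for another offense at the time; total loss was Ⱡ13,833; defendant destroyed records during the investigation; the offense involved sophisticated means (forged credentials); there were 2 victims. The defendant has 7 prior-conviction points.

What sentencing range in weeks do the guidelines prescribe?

Base offense level for assault: 8.
S1 does not apply.
S2 does not apply.
S3 applies (level before this adjustment is 8 < 16, so +1): 8 + 1 = 9.
S4 applies: 9 − 3 = 6.
S5 applies: 6 + 3 = 9.
S6 applies: 9 + 2 = 11.
S7 applies: 11 − 3 = 8.
S8 applies (level before this adjustment is 8 < 9, so +1): 8 + 1 = 9.
Final offense level: 9.
Criminal history: 7 prior points → Category B (2-7).
Level 9 falls in the 9-10 band.
Grid: Level 9-10 × Category B = 52-104 weeks.

52-104 weeks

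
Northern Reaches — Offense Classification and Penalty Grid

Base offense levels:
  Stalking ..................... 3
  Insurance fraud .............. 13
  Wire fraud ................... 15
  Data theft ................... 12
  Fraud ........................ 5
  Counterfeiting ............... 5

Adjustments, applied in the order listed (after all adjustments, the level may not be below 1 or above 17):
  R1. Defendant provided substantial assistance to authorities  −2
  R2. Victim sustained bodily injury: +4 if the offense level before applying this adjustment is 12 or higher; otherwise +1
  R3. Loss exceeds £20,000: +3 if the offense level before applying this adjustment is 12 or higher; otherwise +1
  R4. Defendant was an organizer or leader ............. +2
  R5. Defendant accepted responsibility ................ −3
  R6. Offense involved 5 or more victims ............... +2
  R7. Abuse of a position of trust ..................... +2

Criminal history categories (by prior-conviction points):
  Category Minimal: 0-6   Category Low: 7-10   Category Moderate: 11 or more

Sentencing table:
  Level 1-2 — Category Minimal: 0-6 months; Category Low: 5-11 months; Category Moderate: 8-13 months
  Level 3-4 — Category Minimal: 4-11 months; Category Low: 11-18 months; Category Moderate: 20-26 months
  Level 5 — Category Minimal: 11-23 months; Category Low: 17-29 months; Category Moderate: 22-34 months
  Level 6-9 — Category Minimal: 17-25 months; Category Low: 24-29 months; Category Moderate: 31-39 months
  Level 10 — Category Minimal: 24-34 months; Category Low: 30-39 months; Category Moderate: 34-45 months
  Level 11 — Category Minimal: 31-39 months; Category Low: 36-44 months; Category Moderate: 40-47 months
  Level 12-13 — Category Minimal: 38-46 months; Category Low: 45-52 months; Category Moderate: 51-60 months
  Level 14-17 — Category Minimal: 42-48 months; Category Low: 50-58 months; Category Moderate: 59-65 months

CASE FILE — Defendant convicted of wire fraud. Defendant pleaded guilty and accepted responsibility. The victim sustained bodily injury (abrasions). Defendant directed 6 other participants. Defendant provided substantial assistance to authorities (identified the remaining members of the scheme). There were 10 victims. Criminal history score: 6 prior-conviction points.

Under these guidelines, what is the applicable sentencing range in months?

Base offense level for wire fraud: 15.
R1 applies: 15 − 2 = 13.
R2 applies (level before this adjustment is 13 ≥ 12, so +4): 13 + 4 = 17.
R4 applies: 17 + 2 = 19.
R5 applies: 19 − 3 = 16.
R6 applies: 16 + 2 = 18.
Level 18 exceeds the maximum of 17; capped at 17.
Final offense level: 17.
Criminal history: 6 prior points → Category Minimal (0-6).
Level 17 falls in the 14-17 band.
Grid: Level 14-17 × Category Minimal = 42-48 months.

42-48 months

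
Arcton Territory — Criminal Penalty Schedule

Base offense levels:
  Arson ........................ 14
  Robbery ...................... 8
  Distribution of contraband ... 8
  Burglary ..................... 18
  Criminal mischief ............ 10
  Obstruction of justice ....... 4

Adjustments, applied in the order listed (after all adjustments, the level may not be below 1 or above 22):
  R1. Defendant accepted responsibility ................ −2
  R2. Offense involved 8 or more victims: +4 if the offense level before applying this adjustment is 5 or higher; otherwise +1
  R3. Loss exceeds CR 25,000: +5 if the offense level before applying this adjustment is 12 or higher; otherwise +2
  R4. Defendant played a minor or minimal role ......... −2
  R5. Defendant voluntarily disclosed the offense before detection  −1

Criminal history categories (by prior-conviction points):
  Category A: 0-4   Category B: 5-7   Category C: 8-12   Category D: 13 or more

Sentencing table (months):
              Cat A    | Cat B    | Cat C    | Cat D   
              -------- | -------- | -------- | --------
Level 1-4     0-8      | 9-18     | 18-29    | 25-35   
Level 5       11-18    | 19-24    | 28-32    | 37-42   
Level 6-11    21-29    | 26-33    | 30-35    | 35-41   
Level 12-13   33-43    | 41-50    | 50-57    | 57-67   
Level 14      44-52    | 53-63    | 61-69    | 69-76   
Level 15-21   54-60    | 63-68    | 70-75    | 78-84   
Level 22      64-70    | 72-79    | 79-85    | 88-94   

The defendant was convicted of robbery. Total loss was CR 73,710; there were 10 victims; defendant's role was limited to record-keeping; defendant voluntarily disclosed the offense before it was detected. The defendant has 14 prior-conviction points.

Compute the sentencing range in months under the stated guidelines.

69-76 months

Base offense level for robbery: 8.
R2 applies (level before this adjustment is 8 ≥ 5, so +4): 8 + 4 = 12.
R3 applies (level before this adjustment is 12 ≥ 12, so +5): 12 + 5 = 17.
R4 applies: 17 − 2 = 15.
R5 applies: 15 − 1 = 14.
Final offense level: 14.
Criminal history: 14 prior points → Category D (13+).
Level 14 falls in the 14 band.
Grid: Level 14 × Category D = 69-76 months.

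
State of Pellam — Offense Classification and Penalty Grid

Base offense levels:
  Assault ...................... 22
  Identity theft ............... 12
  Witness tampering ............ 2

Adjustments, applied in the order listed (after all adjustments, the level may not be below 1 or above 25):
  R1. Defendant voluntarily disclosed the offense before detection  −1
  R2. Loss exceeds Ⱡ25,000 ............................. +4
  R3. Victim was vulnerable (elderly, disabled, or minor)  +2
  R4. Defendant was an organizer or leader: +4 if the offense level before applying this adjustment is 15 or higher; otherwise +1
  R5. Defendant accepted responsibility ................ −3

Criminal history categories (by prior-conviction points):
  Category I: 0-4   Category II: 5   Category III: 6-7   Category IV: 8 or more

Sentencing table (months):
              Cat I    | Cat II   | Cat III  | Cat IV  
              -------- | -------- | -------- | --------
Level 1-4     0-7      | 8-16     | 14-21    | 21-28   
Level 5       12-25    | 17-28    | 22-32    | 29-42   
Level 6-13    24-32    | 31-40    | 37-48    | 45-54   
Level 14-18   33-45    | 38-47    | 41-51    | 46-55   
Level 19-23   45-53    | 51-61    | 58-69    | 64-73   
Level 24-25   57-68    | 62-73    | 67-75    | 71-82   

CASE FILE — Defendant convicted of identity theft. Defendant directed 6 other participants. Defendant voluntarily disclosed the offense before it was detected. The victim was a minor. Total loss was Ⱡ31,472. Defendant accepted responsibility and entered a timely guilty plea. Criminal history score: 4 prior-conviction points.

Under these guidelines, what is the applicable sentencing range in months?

33-45 months

Base offense level for identity theft: 12.
R1 applies: 12 − 1 = 11.
R2 applies: 11 + 4 = 15.
R3 applies: 15 + 2 = 17.
R4 applies (level before this adjustment is 17 ≥ 15, so +4): 17 + 4 = 21.
R5 applies: 21 − 3 = 18.
Final offense level: 18.
Criminal history: 4 prior points → Category I (0-4).
Level 18 falls in the 14-18 band.
Grid: Level 14-18 × Category I = 33-45 months.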